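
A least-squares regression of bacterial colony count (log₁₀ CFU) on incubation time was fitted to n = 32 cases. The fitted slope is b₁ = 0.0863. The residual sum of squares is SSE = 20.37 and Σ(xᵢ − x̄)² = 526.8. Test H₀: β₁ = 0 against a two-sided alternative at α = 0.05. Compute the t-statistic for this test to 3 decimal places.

MSE = SSE/(n − 2) = 20.37/30 = 0.679.
SE(b₁) = √(MSE/Sₓₓ) = √(0.679/526.8) = 0.0359015.
t = 0.0863 / 0.0359015 = 2.404.
df = n − 2 = 30.
Two-sided p ≈ 0.0226, which is < 0.05, so reject H₀.
There is evidence that incubation time is associated with bacterial colony count.

t = 2.404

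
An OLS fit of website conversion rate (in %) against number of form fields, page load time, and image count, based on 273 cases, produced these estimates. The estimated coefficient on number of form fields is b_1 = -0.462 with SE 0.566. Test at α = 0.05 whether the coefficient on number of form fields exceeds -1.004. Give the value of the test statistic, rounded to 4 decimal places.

H₀: β₁ = -1.004 vs H₁: β₁ > -1.004.
t = (b_1 − β₁⁰)/SE = (-0.462 − (-1.004)) / 0.566 = 0.9576.
df = n − k − 1 = 273 − 3 − 1 = 269.
One-sided p ≈ 0.1696, which is ≥ 0.05, so fail to reject H₀.
The data do not give significant evidence that the true slope on number of form fields exceeds -1.004 % per unit, holding the other predictors fixed.

t = 0.9576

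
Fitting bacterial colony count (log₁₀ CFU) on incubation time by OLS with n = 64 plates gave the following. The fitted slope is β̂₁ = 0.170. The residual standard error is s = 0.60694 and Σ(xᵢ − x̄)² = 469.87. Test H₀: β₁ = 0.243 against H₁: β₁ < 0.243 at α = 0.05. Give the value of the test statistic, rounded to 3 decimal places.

SE(β̂₁) = s/√Sₓₓ = 0.60694/√469.87 = 0.0279999.
t = (0.170 − 0.243) / 0.0279999 = -2.607.
df = n − 2 = 62.
One-sided p ≈ 0.0057, which is < 0.05, so reject H₀.
There is evidence that the true slope on incubation time is below 0.243 log₁₀ CFU per unit.

t = -2.607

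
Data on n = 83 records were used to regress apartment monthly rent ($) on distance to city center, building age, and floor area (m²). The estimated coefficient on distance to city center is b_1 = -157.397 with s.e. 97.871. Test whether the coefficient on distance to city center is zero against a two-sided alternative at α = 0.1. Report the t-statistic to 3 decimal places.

H₀: β₁ = 0 vs H₁: β₁ ≠ 0.
t = (b_1 − β₁⁰)/SE = -157.397 / 97.871 = -1.608.
df = n − k − 1 = 83 − 3 − 1 = 79.
Two-sided p ≈ 0.1118, which is ≥ 0.1, so fail to reject H₀.
The data do not give significant evidence of an association between distance to city center and apartment monthly rent, after adjusting for the other predictors.

t = -1.608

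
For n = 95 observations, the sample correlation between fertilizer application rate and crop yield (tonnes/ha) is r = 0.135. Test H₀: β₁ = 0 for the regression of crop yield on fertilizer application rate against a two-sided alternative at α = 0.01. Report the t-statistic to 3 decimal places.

t = 1.314

t = r·√(n − 2)/√(1 − r²) = 0.135·√93/√0.981775 = 1.314.
df = n − 2 = 93.
Two-sided p ≈ 0.1921, which is ≥ 0.01, so fail to reject H₀.
The data do not give significant evidence of a linear association between fertilizer application rate and crop yield.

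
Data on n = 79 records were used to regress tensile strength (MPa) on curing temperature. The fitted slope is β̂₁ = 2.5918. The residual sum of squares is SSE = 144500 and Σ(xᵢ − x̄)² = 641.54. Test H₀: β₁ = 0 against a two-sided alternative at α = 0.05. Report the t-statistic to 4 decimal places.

MSE = SSE/(n − 2) = 144500/77 = 1876.62.
SE(β̂₁) = √(MSE/Sₓₓ) = √(1876.62/641.54) = 1.71032.
t = 2.5918 / 1.71032 = 1.5154.
df = n − 2 = 77.
Two-sided p ≈ 0.1338, which is ≥ 0.05, so fail to reject H₀.
The data do not give significant evidence of an association between curing temperature and tensile strength.

t = 1.5154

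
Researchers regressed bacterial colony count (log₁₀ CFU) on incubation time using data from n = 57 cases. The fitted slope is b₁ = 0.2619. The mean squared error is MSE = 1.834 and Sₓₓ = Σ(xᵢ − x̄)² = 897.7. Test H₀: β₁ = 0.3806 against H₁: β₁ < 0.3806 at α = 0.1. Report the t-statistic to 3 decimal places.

SE(b₁) = √(MSE/Sₓₓ) = √(1.834/897.7) = 0.0451995.
t = (0.2619 − 0.3806) / 0.0451995 = -2.626.
df = n − 2 = 55.
One-sided p ≈ 0.0056, which is < 0.1, so reject H₀.
There is evidence that the true slope on incubation time is below 0.3806 log₁₀ CFU per unit.

t = -2.626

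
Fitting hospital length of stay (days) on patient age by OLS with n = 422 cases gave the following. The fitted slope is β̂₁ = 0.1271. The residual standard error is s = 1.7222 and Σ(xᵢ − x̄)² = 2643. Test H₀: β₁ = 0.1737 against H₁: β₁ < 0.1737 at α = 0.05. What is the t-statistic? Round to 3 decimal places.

t = -1.391

SE(β̂₁) = s/√Sₓₓ = 1.7222/√2643 = 0.0334992.
t = (0.1271 − 0.1737) / 0.0334992 = -1.391.
df = n − 2 = 420.
One-sided p ≈ 0.0825, which is ≥ 0.05, so fail to reject H₀.
The data do not give significant evidence that the true slope on patient age is below 0.1737 days per unit.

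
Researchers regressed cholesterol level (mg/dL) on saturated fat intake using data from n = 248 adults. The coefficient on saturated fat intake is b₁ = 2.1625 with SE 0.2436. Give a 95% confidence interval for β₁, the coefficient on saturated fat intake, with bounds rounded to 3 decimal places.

(1.683, 2.642)

df = n − 2 = 248 − 2 = 246.
t* = t_{0.025, 246} = 1.969654.
Margin = t* × SE = 1.969654 × 0.2436 = 0.47981.
CI: 2.1625 ± 0.47981 → (1.683, 2.642).
With 95% confidence, each one-unit increase in saturated fat intake is associated with a change of between 1.683 and 2.642 mg/dL in cholesterol level.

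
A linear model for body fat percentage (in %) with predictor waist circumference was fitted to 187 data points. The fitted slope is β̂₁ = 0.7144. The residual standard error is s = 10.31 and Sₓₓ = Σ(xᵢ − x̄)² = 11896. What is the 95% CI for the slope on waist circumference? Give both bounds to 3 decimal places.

SE(β̂₁) = s/√Sₓₓ = 10.31/√11896 = 0.0945275.
df = n − 2 = 185.
t* = t_{0.025, 185} = 1.97287.
Margin = t* × SE = 1.97287 × 0.0945275 = 0.18649.
CI: 0.7144 ± 0.18649 → (0.528, 0.901).
With 95% confidence, each one-unit increase in waist circumference is associated with a change of between 0.528 and 0.901 % in body fat percentage.

(0.528, 0.901)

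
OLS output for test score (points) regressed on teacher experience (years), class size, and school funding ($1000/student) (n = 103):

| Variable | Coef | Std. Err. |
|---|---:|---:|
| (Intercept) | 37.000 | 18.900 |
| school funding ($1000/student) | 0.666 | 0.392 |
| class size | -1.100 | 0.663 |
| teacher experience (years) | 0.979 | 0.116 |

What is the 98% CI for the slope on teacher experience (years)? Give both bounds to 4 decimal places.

Read off: b = 0.979, SE = 0.116 for teacher experience (years).
df = n − k − 1 = 103 − 3 − 1 = 99.
t* = t_{0.01, 99} = 2.364606.
Margin = t* × SE = 2.364606 × 0.116 = 0.274294.
CI: 0.979 ± 0.274294 → (0.7047, 1.2533).

(0.7047, 1.2533)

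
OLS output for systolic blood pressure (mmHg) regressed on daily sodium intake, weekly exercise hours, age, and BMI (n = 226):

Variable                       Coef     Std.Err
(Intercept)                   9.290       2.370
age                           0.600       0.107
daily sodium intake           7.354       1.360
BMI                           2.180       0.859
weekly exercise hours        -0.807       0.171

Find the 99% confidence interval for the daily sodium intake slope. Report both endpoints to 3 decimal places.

(3.820, 10.888)

Read off: b = 7.354, SE = 1.360 for daily sodium intake.
df = n − k − 1 = 226 − 4 − 1 = 221.
t* = t_{0.005, 221} = 2.598258.
Margin = t* × SE = 2.598258 × 1.360 = 3.53363.
CI: 7.354 ± 3.53363 → (3.820, 10.888).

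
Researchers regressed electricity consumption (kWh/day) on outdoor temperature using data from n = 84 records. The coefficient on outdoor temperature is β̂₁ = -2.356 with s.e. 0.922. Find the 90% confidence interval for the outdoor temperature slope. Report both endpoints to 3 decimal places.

(-3.890, -0.822)

df = n − 2 = 84 − 2 = 82.
t* = t_{0.05, 82} = 1.663649.
Margin = t* × SE = 1.663649 × 0.922 = 1.53388.
CI: -2.356 ± 1.53388 → (-3.890, -0.822).
With 90% confidence, each one-unit increase in outdoor temperature is associated with a change of between -3.890 and -0.822 kWh/day in electricity consumption.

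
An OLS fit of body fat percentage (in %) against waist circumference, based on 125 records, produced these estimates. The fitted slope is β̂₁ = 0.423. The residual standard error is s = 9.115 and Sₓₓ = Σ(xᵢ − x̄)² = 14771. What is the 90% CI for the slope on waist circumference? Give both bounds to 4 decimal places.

(0.2987, 0.5473)

SE(β̂₁) = s/√Sₓₓ = 9.115/√14771 = 0.0749984.
df = n − 2 = 123.
t* = t_{0.05, 123} = 1.657336.
Margin = t* × SE = 1.657336 × 0.0749984 = 0.124297.
CI: 0.423 ± 0.124297 → (0.2987, 0.5473).
With 90% confidence, each one-unit increase in waist circumference is associated with a change of between 0.2987 and 0.5473 % in body fat percentage.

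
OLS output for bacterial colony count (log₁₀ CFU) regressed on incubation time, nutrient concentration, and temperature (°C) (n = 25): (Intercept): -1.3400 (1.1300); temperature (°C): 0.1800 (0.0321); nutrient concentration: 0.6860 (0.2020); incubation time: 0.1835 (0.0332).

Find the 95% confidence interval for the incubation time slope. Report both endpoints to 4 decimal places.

Read off: b = 0.1835, SE = 0.0332 for incubation time.
df = n − k − 1 = 25 − 3 − 1 = 21.
t* = t_{0.025, 21} = 2.079614.
Margin = t* × SE = 2.079614 × 0.0332 = 0.069043.
CI: 0.1835 ± 0.069043 → (0.1145, 0.2525).

(0.1145, 0.2525)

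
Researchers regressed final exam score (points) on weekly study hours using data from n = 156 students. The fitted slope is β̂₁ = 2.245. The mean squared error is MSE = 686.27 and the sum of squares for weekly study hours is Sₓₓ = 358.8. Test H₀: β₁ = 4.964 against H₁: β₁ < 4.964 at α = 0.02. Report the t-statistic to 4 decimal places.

t = -1.9660

SE(β̂₁) = √(MSE/Sₓₓ) = √(686.27/358.8) = 1.383.
t = (2.245 − 4.964) / 1.383 = -1.9660.
df = n − 2 = 154.
One-sided p ≈ 0.0255, which is ≥ 0.02, so fail to reject H₀.
The data do not give significant evidence that the true slope on weekly study hours is below 4.964 points per unit.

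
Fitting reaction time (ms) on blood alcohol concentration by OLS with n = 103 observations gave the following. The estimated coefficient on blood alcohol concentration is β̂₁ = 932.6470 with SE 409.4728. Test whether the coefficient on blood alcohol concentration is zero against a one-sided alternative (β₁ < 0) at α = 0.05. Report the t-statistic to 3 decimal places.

t = 2.278

H₀: β₁ = 0 vs H₁: β₁ < 0.
t = (β̂₁ − β₁⁰)/SE = 932.6470 / 409.4728 = 2.278.
df = n − 2 = 103 − 2 = 101.
One-sided p ≈ 0.9876, which is ≥ 0.05, so fail to reject H₀.
The data do not give significant evidence that the true slope on blood alcohol concentration is negative.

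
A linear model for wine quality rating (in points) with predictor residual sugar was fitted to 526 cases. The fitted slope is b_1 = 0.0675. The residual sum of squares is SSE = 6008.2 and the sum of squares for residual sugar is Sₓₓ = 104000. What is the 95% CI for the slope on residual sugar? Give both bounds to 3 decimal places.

(0.047, 0.088)

MSE = SSE/(n − 2) = 6008.2/524 = 11.466.
SE(b_1) = √(MSE/Sₓₓ) = √(11.466/104000) = 0.0105.
df = n − 2 = 524.
t* = t_{0.025, 524} = 1.964502.
Margin = t* × SE = 1.964502 × 0.0105 = 0.02063.
CI: 0.0675 ± 0.02063 → (0.047, 0.088).
With 95% confidence, each one-unit increase in residual sugar is associated with a change of between 0.047 and 0.088 points in wine quality rating.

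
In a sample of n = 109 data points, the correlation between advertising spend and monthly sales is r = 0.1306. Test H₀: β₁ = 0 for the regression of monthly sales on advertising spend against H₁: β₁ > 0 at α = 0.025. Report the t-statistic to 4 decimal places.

t = r·√(n − 2)/√(1 − r²) = 0.1306·√107/√0.982944 = 1.3626.
df = n − 2 = 107.
One-sided p ≈ 0.0879, which is ≥ 0.025, so fail to reject H₀.
The data do not give significant evidence of a linear association between advertising spend and monthly sales.

t = 1.3626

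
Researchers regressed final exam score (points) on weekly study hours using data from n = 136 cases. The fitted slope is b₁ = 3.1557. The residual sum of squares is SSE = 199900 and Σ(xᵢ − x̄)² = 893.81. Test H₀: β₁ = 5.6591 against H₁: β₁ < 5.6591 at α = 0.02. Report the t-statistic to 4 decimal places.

t = -1.9378

MSE = SSE/(n − 2) = 199900/134 = 1491.79.
SE(b₁) = √(MSE/Sₓₓ) = √(1491.79/893.81) = 1.29191.
t = (3.1557 − 5.6591) / 1.29191 = -1.9378.
df = n − 2 = 134.
One-sided p ≈ 0.0274, which is ≥ 0.02, so fail to reject H₀.
The data do not give significant evidence that the true slope on weekly study hours is below 5.6591 points per unit.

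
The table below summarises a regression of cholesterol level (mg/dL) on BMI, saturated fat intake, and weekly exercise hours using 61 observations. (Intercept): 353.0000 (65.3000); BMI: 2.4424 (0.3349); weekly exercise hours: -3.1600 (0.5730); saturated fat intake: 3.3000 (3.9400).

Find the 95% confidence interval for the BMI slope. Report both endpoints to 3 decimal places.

Read off: b = 2.4424, SE = 0.3349 for BMI.
df = n − k − 1 = 61 − 3 − 1 = 57.
t* = t_{0.025, 57} = 2.002465.
Margin = t* × SE = 2.002465 × 0.3349 = 0.67063.
CI: 2.4424 ± 0.67063 → (1.772, 3.113).

(1.772, 3.113)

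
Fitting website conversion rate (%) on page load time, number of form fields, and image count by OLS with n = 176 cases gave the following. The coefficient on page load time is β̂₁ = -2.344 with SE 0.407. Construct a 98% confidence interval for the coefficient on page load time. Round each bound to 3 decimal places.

(-3.300, -1.388)

df = n − k − 1 = 176 − 3 − 1 = 172.
t* = t_{0.01, 172} = 2.348223.
Margin = t* × SE = 2.348223 × 0.407 = 0.95573.
CI: -2.344 ± 0.95573 → (-3.300, -1.388).
With 98% confidence, each one-unit increase in page load time is associated with a change of between -3.300 and -1.388 % in website conversion rate, holding the other predictors fixed.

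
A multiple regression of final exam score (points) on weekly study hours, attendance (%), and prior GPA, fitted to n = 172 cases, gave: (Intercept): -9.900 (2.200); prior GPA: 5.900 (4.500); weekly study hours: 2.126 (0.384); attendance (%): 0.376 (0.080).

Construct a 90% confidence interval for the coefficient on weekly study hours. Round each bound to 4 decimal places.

Read off: b = 2.126, SE = 0.384 for weekly study hours.
df = n − k − 1 = 172 − 3 − 1 = 168.
t* = t_{0.05, 168} = 1.653974.
Margin = t* × SE = 1.653974 × 0.384 = 0.635126.
CI: 2.126 ± 0.635126 → (1.4909, 2.7611).

(1.4909, 2.7611)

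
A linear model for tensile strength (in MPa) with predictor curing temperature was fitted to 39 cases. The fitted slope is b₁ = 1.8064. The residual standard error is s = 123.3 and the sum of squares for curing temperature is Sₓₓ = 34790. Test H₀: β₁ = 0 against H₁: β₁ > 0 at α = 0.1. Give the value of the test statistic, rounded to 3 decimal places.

SE(b₁) = s/√Sₓₓ = 123.3/√34790 = 0.661052.
t = 1.8064 / 0.661052 = 2.733.
df = n − 2 = 37.
One-sided p ≈ 0.0048, which is < 0.1, so reject H₀.
There is evidence that the true slope on curing temperature is positive.

t = 2.733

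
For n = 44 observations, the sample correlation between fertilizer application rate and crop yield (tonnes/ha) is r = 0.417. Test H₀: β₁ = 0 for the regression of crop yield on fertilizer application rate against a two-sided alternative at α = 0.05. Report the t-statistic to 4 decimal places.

t = r·√(n − 2)/√(1 − r²) = 0.417·√42/√0.826111 = 2.9733.
df = n − 2 = 42.
Two-sided p ≈ 0.0049, which is < 0.05, so reject H₀.
There is evidence of a linear association between fertilizer application rate and crop yield.

t = 2.9733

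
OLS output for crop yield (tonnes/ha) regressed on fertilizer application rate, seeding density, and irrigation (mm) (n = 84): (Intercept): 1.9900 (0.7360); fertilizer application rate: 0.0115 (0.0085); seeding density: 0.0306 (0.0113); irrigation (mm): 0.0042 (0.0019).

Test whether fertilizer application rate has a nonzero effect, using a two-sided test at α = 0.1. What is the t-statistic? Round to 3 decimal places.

Read off: b = 0.0115, SE = 0.0085 for fertilizer application rate.
H₀: β₁ = 0 vs H₁: β₁ ≠ 0.
t = 0.0115 / 0.0085 = 1.353.
df = n − k − 1 = 84 − 3 − 1 = 80.
Two-sided p ≈ 0.1799, which is ≥ 0.1, so fail to reject H₀.
The data do not give significant evidence of an association between fertilizer application rate and crop yield, after adjusting for the other predictors.

t = 1.353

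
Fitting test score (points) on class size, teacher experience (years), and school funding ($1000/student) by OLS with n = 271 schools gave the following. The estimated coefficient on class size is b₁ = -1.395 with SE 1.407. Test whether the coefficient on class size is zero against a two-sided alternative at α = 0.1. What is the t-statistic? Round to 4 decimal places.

H₀: β₁ = 0 vs H₁: β₁ ≠ 0.
t = (b₁ − β₁⁰)/SE = -1.395 / 1.407 = -0.9915.
df = n − k − 1 = 271 − 3 − 1 = 267.
Two-sided p ≈ 0.3224, which is ≥ 0.1, so fail to reject H₀.
The data do not give significant evidence of an association between class size and test score, after adjusting for the other predictors.

t = -0.9915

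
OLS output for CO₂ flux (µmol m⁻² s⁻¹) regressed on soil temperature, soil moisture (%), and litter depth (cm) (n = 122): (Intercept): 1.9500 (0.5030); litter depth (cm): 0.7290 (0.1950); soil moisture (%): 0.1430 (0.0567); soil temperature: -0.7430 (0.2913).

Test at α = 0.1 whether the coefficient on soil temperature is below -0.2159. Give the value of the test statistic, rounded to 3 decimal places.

t = -1.809

Read off: b = -0.7430, SE = 0.2913 for soil temperature.
H₀: β₁ = -0.2159 vs H₁: β₁ < -0.2159.
t = (-0.7430 − (-0.2159)) / 0.2913 = -1.809.
df = n − k − 1 = 122 − 3 − 1 = 118.
One-sided p ≈ 0.0365, which is < 0.1, so reject H₀.
There is evidence that the true slope on soil temperature is below -0.2159 µmol m⁻² s⁻¹ per unit, holding the other predictors fixed.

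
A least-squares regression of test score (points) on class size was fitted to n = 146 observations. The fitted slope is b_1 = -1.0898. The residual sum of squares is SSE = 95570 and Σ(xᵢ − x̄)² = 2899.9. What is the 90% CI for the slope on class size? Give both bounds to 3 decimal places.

(-1.882, -0.298)

MSE = SSE/(n − 2) = 95570/144 = 663.681.
SE(b_1) = √(MSE/Sₓₓ) = √(663.681/2899.9) = 0.478397.
df = n − 2 = 144.
t* = t_{0.05, 144} = 1.655504.
Margin = t* × SE = 1.655504 × 0.478397 = 0.79199.
CI: -1.0898 ± 0.79199 → (-1.882, -0.298).
With 90% confidence, each one-unit increase in class size is associated with a change of between -1.882 and -0.298 points in test score.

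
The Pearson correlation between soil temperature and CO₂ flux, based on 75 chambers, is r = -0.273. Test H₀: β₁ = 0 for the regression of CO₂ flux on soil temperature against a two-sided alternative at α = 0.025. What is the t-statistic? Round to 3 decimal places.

t = -2.425

t = r·√(n − 2)/√(1 − r²) = -0.273·√73/√0.925471 = -2.425.
df = n − 2 = 73.
Two-sided p ≈ 0.0178, which is < 0.025, so reject H₀.
There is evidence of a linear association between soil temperature and CO₂ flux.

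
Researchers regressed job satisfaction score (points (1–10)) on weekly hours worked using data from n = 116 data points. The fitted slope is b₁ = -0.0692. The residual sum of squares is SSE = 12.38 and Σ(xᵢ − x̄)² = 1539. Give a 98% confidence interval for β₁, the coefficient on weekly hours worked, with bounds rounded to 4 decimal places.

(-0.0890, -0.0494)

MSE = SSE/(n − 2) = 12.38/114 = 0.108596.
SE(b₁) = √(MSE/Sₓₓ) = √(0.108596/1539) = 0.00840018.
df = n − 2 = 114.
t* = t_{0.01, 114} = 2.359504.
Margin = t* × SE = 2.359504 × 0.00840018 = 0.019820.
CI: -0.0692 ± 0.019820 → (-0.0890, -0.0494).
With 98% confidence, each one-unit increase in weekly hours worked is associated with a change of between -0.0890 and -0.0494 points (1–10) in job satisfaction score.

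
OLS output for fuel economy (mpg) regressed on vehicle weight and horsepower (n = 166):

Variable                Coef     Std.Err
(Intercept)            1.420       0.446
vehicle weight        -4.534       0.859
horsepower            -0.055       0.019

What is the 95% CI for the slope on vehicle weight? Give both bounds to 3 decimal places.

(-6.230, -2.838)

Read off: b = -4.534, SE = 0.859 for vehicle weight.
df = n − k − 1 = 166 − 2 − 1 = 163.
t* = t_{0.025, 163} = 1.974625.
Margin = t* × SE = 1.974625 × 0.859 = 1.69620.
CI: -4.534 ± 1.69620 → (-6.230, -2.838).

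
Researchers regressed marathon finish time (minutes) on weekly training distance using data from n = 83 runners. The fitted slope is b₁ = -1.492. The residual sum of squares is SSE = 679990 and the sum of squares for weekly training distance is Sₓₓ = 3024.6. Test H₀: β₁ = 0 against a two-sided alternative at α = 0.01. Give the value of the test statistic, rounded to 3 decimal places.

MSE = SSE/(n − 2) = 679990/81 = 8394.94.
SE(b₁) = √(MSE/Sₓₓ) = √(8394.94/3024.6) = 1.666.
t = -1.492 / 1.666 = -0.896.
df = n − 2 = 81.
Two-sided p ≈ 0.3731, which is ≥ 0.01, so fail to reject H₀.
The data do not give significant evidence of an association between weekly training distance and marathon finish time.

t = -0.896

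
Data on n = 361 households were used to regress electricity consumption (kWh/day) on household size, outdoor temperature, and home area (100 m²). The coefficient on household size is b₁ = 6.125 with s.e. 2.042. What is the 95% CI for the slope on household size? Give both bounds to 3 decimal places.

df = n − k − 1 = 361 − 3 − 1 = 357.
t* = t_{0.025, 357} = 1.966631.
Margin = t* × SE = 1.966631 × 2.042 = 4.01586.
CI: 6.125 ± 4.01586 → (2.109, 10.141).
With 95% confidence, each one-unit increase in household size is associated with a change of between 2.109 and 10.141 kWh/day in electricity consumption, holding the other predictors fixed.

(2.109, 10.141)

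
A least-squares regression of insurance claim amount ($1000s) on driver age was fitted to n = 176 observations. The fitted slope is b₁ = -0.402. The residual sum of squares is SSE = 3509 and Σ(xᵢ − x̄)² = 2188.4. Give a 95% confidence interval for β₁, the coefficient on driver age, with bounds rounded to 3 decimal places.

MSE = SSE/(n − 2) = 3509/174 = 20.1667.
SE(b₁) = √(MSE/Sₓₓ) = √(20.1667/2188.4) = 0.0959961.
df = n − 2 = 174.
t* = t_{0.025, 174} = 1.973691.
Margin = t* × SE = 1.973691 × 0.0959961 = 0.18947.
CI: -0.402 ± 0.18947 → (-0.591, -0.213).
With 95% confidence, each one-unit increase in driver age is associated with a change of between -0.591 and -0.213 $1000s in insurance claim amount.

(-0.591, -0.213)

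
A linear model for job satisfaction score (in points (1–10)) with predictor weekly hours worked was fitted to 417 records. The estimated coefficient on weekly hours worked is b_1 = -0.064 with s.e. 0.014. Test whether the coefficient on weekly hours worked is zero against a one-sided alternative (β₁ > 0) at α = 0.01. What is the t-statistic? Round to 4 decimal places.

t = -4.5714

H₀: β₁ = 0 vs H₁: β₁ > 0.
t = (b_1 − β₁⁰)/SE = -0.064 / 0.014 = -4.5714.
df = n − 2 = 417 − 2 = 415.
One-sided p ≈ 1.0000, which is ≥ 0.01, so fail to reject H₀.
The data do not give significant evidence that the true slope on weekly hours worked is positive.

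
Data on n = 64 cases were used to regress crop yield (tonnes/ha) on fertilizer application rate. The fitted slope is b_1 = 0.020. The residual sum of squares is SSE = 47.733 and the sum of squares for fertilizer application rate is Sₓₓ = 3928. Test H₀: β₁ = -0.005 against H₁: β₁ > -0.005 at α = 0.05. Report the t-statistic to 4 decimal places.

t = 1.7857

MSE = SSE/(n − 2) = 47.733/62 = 0.769887.
SE(b_1) = √(MSE/Sₓₓ) = √(0.769887/3928) = 0.014.
t = (0.020 − (-0.005)) / 0.014 = 1.7857.
df = n − 2 = 62.
One-sided p ≈ 0.0395, which is < 0.05, so reject H₀.
There is evidence that the true slope on fertilizer application rate exceeds -0.005 tonnes/ha per unit.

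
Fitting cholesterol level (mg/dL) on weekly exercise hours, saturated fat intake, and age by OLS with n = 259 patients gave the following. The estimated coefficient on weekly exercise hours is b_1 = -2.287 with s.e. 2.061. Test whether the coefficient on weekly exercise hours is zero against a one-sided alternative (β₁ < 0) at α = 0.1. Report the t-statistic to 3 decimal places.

t = -1.110

H₀: β₁ = 0 vs H₁: β₁ < 0.
t = (b_1 − β₁⁰)/SE = -2.287 / 2.061 = -1.110.
df = n − k − 1 = 259 − 3 − 1 = 255.
One-sided p ≈ 0.1341, which is ≥ 0.1, so fail to reject H₀.
The data do not give significant evidence that the true slope on weekly exercise hours is negative, holding the other predictors fixed.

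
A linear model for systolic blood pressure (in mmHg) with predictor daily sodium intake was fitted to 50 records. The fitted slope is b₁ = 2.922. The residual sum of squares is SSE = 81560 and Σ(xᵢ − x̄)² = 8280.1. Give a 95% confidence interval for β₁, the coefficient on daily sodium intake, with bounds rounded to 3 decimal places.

MSE = SSE/(n − 2) = 81560/48 = 1699.17.
SE(b₁) = √(MSE/Sₓₓ) = √(1699.17/8280.1) = 0.453002.
df = n − 2 = 48.
t* = t_{0.025, 48} = 2.010635.
Margin = t* × SE = 2.010635 × 0.453002 = 0.91082.
CI: 2.922 ± 0.91082 → (2.011, 3.833).
With 95% confidence, each one-unit increase in daily sodium intake is associated with a change of between 2.011 and 3.833 mmHg in systolic blood pressure.

(2.011, 3.833)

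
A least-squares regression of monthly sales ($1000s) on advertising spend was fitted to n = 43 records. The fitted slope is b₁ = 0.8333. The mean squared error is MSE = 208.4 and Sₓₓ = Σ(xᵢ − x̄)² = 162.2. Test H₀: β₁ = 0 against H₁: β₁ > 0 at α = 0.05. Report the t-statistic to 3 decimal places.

t = 0.735

SE(b₁) = √(MSE/Sₓₓ) = √(208.4/162.2) = 1.1335.
t = 0.8333 / 1.1335 = 0.735.
df = n − 2 = 41.
One-sided p ≈ 0.2332, which is ≥ 0.05, so fail to reject H₀.
The data do not give significant evidence that the true slope on advertising spend is positive.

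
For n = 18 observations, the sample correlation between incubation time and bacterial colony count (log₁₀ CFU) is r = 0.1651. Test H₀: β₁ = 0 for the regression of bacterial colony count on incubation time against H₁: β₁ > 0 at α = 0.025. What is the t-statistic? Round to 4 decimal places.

t = r·√(n − 2)/√(1 − r²) = 0.1651·√16/√0.972742 = 0.6696.
df = n − 2 = 16.
One-sided p ≈ 0.2563, which is ≥ 0.025, so fail to reject H₀.
The data do not give significant evidence of a linear association between incubation time and bacterial colony count.

t = 0.6696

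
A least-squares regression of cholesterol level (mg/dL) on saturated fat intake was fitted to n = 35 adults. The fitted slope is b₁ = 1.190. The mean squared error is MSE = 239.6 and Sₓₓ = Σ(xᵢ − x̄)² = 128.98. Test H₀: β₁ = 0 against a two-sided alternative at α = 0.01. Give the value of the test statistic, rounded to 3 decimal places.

SE(b₁) = √(MSE/Sₓₓ) = √(239.6/128.98) = 1.36296.
t = 1.190 / 1.36296 = 0.873.
df = n − 2 = 33.
Two-sided p ≈ 0.3889, which is ≥ 0.01, so fail to reject H₀.
The data do not give significant evidence of an association between saturated fat intake and cholesterol level.

t = 0.873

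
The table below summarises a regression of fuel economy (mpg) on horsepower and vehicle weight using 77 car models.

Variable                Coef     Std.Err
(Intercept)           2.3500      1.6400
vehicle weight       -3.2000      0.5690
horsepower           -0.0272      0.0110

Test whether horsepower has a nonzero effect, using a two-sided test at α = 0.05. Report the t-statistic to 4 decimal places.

t = -2.4727

Read off: b = -0.0272, SE = 0.0110 for horsepower.
H₀: β₁ = 0 vs H₁: β₁ ≠ 0.
t = -0.0272 / 0.0110 = -2.4727.
df = n − k − 1 = 77 − 2 − 1 = 74.
Two-sided p ≈ 0.0157, which is < 0.05, so reject H₀.
There is evidence that horsepower is associated with fuel economy, holding the other predictors fixed.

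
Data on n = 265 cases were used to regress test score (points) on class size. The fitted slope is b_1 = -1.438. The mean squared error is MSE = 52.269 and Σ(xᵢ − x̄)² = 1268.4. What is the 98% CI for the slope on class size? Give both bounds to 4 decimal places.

SE(b_1) = √(MSE/Sₓₓ) = √(52.269/1268.4) = 0.202999.
df = n − 2 = 263.
t* = t_{0.01, 263} = 2.34061.
Margin = t* × SE = 2.34061 × 0.202999 = 0.475142.
CI: -1.438 ± 0.475142 → (-1.9131, -0.9629).
With 98% confidence, each one-unit increase in class size is associated with a change of between -1.9131 and -0.9629 points in test score.

(-1.9131, -0.9629)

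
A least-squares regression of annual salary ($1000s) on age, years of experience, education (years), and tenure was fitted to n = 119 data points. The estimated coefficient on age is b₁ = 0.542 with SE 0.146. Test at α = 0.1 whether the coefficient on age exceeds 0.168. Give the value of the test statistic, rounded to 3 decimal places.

t = 2.562

H₀: β₁ = 0.168 vs H₁: β₁ > 0.168.
t = (b₁ − β₁⁰)/SE = (0.542 − 0.168) / 0.146 = 2.562.
df = n − k − 1 = 119 − 4 − 1 = 114.
One-sided p ≈ 0.0059, which is < 0.1, so reject H₀.
There is evidence that the true slope on age exceeds 0.168 $1000s per unit, holding the other predictors fixed.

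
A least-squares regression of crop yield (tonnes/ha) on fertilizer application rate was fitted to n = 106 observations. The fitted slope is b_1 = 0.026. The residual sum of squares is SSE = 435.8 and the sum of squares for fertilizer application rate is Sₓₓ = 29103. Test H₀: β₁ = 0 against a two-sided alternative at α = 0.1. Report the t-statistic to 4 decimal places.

t = 2.1668

MSE = SSE/(n − 2) = 435.8/104 = 4.19038.
SE(b_1) = √(MSE/Sₓₓ) = √(4.19038/29103) = 0.0119994.
t = 0.026 / 0.0119994 = 2.1668.
df = n − 2 = 104.
Two-sided p ≈ 0.0325, which is < 0.1, so reject H₀.
There is evidence that fertilizer application rate is associated with crop yield.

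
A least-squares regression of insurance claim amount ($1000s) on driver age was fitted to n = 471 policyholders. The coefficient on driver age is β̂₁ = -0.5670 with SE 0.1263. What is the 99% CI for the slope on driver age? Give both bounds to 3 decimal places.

(-0.894, -0.240)

df = n − 2 = 471 − 2 = 469.
t* = t_{0.005, 469} = 2.586353.
Margin = t* × SE = 2.586353 × 0.1263 = 0.32666.
CI: -0.5670 ± 0.32666 → (-0.894, -0.240).
With 99% confidence, each one-unit increase in driver age is associated with a change of between -0.894 and -0.240 $1000s in insurance claim amount.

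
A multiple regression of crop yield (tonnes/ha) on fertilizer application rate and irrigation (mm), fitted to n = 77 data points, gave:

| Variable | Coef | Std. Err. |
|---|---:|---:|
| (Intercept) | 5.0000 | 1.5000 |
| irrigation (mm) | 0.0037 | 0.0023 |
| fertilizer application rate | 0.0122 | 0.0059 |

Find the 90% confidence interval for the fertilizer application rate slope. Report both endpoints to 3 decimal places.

(0.002, 0.022)

Read off: b = 0.0122, SE = 0.0059 for fertilizer application rate.
df = n − k − 1 = 77 − 2 − 1 = 74.
t* = t_{0.05, 74} = 1.665707.
Margin = t* × SE = 1.665707 × 0.0059 = 0.00983.
CI: 0.0122 ± 0.00983 → (0.002, 0.022).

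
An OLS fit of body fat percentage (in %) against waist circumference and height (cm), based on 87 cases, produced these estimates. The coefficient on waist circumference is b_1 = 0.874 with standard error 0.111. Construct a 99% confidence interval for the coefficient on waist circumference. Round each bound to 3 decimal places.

(0.581, 1.167)

df = n − k − 1 = 87 − 2 − 1 = 84.
t* = t_{0.005, 84} = 2.635632.
Margin = t* × SE = 2.635632 × 0.111 = 0.29256.
CI: 0.874 ± 0.29256 → (0.581, 1.167).
With 99% confidence, each one-unit increase in waist circumference is associated with a change of between 0.581 and 1.167 % in body fat percentage, holding the other predictors fixed.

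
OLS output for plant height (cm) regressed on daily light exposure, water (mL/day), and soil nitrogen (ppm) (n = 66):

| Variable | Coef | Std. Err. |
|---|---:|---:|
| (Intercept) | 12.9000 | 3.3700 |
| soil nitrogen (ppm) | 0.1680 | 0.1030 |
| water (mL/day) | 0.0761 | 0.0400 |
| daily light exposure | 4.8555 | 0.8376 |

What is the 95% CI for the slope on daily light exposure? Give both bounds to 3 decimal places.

(3.181, 6.530)

Read off: b = 4.8555, SE = 0.8376 for daily light exposure.
df = n − k − 1 = 66 − 3 − 1 = 62.
t* = t_{0.025, 62} = 1.998972.
Margin = t* × SE = 1.998972 × 0.8376 = 1.67434.
CI: 4.8555 ± 1.67434 → (3.181, 6.530).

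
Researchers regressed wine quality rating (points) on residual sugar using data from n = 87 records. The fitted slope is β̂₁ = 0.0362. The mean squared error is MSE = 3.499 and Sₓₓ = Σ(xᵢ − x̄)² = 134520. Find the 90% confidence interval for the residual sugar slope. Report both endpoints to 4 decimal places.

SE(β̂₁) = √(MSE/Sₓₓ) = √(3.499/134520) = 0.0051001.
df = n − 2 = 85.
t* = t_{0.05, 85} = 1.662978.
Margin = t* × SE = 1.662978 × 0.0051001 = 0.008481.
CI: 0.0362 ± 0.008481 → (0.0277, 0.0447).
With 90% confidence, each one-unit increase in residual sugar is associated with a change of between 0.0277 and 0.0447 points in wine quality rating.

(0.0277, 0.0447)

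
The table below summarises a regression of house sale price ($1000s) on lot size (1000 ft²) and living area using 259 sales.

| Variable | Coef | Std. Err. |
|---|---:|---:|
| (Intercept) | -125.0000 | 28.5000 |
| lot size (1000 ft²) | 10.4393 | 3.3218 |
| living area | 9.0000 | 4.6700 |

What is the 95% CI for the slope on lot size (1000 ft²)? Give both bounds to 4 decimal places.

Read off: b = 10.4393, SE = 3.3218 for lot size (1000 ft²).
df = n − k − 1 = 259 − 2 − 1 = 256.
t* = t_{0.025, 256} = 1.969274.
Margin = t* × SE = 1.969274 × 3.3218 = 6.541534.
CI: 10.4393 ± 6.541534 → (3.8978, 16.9808).

(3.8978, 16.9808)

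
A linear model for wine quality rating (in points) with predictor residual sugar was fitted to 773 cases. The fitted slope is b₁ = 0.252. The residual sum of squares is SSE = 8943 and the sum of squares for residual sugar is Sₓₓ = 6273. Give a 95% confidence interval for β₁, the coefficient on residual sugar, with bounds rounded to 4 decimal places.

MSE = SSE/(n − 2) = 8943/771 = 11.5992.
SE(b₁) = √(MSE/Sₓₓ) = √(11.5992/6273) = 0.0430008.
df = n − 2 = 771.
t* = t_{0.025, 771} = 1.963046.
Margin = t* × SE = 1.963046 × 0.0430008 = 0.084413.
CI: 0.252 ± 0.084413 → (0.1676, 0.3364).
With 95% confidence, each one-unit increase in residual sugar is associated with a change of between 0.1676 and 0.3364 points in wine quality rating.

(0.1676, 0.3364)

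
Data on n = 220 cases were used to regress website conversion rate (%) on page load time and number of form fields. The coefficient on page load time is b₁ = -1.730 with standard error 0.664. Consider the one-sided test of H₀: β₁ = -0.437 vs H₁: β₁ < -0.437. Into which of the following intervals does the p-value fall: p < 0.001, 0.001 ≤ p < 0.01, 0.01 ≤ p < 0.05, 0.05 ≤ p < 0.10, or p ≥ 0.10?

t = (-1.730 − (-0.437)) / 0.664 = -1.947.
df = n − k − 1 = 220 − 2 − 1 = 217.
One-sided p = P(T_{217} < t) ≈ 0.0264.
So 0.01 ≤ p < 0.05.

0.01 ≤ p < 0.05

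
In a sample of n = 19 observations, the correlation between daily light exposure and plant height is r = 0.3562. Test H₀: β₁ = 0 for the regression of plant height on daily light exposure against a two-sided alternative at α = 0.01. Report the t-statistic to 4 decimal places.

t = r·√(n − 2)/√(1 − r²) = 0.3562·√17/√0.873122 = 1.5717.
df = n − 2 = 17.
Two-sided p ≈ 0.1344, which is ≥ 0.01, so fail to reject H₀.
The data do not give significant evidence of a linear association between daily light exposure and plant height.

t = 1.5717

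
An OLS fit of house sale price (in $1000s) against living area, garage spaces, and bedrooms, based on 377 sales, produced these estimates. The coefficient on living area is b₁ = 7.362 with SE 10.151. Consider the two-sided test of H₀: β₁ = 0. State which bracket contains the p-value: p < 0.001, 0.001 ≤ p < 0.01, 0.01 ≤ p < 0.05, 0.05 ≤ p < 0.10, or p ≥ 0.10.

p ≥ 0.10

t = 7.362 / 10.151 = 0.725.
df = n − k − 1 = 377 − 3 − 1 = 373.
Two-sided p = 2·P(T_{373} > |t|) ≈ 0.4688.
So p ≥ 0.10.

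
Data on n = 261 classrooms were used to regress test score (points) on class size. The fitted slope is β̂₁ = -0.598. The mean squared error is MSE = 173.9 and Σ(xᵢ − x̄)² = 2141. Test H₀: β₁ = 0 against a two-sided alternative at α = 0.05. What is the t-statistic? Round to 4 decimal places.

t = -2.0983

SE(β̂₁) = √(MSE/Sₓₓ) = √(173.9/2141) = 0.284998.
t = -0.598 / 0.284998 = -2.0983.
df = n − 2 = 259.
Two-sided p ≈ 0.0369, which is < 0.05, so reject H₀.
There is evidence that class size is associated with test score.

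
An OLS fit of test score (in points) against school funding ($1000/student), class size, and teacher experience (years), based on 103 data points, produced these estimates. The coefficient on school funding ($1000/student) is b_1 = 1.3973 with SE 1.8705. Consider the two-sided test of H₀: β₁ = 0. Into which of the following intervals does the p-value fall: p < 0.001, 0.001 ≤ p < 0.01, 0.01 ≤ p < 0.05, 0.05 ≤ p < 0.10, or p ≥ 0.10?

t = 1.3973 / 1.8705 = 0.747.
df = n − k − 1 = 103 − 3 − 1 = 99.
Two-sided p = 2·P(T_{99} > |t|) ≈ 0.4568.
So p ≥ 0.10.

p ≥ 0.10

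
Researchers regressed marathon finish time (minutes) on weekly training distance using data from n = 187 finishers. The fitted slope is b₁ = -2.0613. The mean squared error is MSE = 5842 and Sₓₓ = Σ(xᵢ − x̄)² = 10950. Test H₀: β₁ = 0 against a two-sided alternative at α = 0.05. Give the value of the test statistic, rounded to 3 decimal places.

t = -2.822

SE(b₁) = √(MSE/Sₓₓ) = √(5842/10950) = 0.730422.
t = -2.0613 / 0.730422 = -2.822.
df = n − 2 = 185.
Two-sided p ≈ 0.0053, which is < 0.05, so reject H₀.
There is evidence that weekly training distance is associated with marathon finish time.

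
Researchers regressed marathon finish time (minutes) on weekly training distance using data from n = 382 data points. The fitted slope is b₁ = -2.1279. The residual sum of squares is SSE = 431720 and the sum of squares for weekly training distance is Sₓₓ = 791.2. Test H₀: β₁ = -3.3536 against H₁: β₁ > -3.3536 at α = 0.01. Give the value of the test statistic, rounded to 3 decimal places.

MSE = SSE/(n − 2) = 431720/380 = 1136.11.
SE(b₁) = √(MSE/Sₓₓ) = √(1136.11/791.2) = 1.1983.
t = (-2.1279 − (-3.3536)) / 1.1983 = 1.023.
df = n − 2 = 380.
One-sided p ≈ 0.1535, which is ≥ 0.01, so fail to reject H₀.
The data do not give significant evidence that the true slope on weekly training distance exceeds -3.3536 minutes per unit.

t = 1.023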